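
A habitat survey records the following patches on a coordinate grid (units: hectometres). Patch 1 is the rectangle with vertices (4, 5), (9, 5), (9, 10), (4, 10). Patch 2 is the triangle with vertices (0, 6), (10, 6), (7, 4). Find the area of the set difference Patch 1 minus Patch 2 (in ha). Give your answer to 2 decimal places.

|Patch 1| = 25, |Patch 1∩Patch 2| = 4.9167.
|Patch 1 ∖ Patch 2| = |Patch 1| − |Patch 1∩Patch 2| = 25 − 4.9167 = 20.08.

20.08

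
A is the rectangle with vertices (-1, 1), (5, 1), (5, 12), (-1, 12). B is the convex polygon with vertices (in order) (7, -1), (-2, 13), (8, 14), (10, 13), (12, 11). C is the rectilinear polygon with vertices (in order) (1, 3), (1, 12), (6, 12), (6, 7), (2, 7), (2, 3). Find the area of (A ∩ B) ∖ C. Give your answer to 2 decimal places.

11.89

|A ∩ B| = 31.3333.
|(A ∩ B) ∩ C| = 19.4444.
|(A ∩ B) ∖ C| = 31.3333 − 19.4444 = 11.89.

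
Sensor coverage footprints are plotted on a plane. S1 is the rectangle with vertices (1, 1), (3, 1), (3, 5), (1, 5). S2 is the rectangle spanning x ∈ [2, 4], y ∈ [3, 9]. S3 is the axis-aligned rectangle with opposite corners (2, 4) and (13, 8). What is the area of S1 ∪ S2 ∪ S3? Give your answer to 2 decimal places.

54.00

By inclusion–exclusion:
Individual areas: |S1| = 8, |S2| = 12, |S3| = 44.
|S1∩S2|: x∈[2,3], y∈[3,5] → 1·2 = 2.
|S1∩S3|: x∈[2,3], y∈[4,5] → 1·1 = 1.
|S2∩S3|: x∈[2,4], y∈[4,8] → 2·4 = 8.
|S1∩S2∩S3| = 1.
|S1 ∪ S2 ∪ S3| = 64 − 11 + 1 = 54.00.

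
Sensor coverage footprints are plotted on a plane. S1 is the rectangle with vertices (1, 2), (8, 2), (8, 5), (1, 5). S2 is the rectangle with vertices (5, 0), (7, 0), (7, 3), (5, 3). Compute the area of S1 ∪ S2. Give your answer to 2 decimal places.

By inclusion–exclusion:
Individual areas: |S1| = 21, |S2| = 6.
|S1∩S2|: x∈[5,7], y∈[2,3] → 2·1 = 2.
|S1 ∪ S2| = 27 − 2 = 25.00.

25.00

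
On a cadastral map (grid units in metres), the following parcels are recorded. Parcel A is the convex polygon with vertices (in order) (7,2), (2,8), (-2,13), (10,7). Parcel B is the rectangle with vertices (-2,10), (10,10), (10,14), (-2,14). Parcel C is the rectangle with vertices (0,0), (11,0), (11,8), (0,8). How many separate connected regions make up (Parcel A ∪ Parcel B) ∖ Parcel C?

1

(Parcel A ∪ Parcel B) ∖ Parcel C is a single connected region.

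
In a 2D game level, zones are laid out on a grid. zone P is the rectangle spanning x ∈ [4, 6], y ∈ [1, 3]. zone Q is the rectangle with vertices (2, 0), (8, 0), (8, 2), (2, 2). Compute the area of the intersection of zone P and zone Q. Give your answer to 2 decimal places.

|zone P∩zone Q|: x∈[4,6], y∈[1,2] → 2·1 = 2.

2.00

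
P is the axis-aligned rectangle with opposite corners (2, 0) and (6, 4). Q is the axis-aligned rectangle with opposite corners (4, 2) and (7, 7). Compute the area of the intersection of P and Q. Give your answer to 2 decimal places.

4.00

|P∩Q|: x∈[4,6], y∈[2,4] → 2·2 = 4.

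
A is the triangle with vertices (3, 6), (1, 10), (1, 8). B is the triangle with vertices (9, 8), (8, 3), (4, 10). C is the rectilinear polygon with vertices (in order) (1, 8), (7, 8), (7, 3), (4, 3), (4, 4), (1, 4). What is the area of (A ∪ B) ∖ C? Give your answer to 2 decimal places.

|A ∪ B| = 15.5.
|(A ∪ B) ∩ C| = 4.0179.
|(A ∪ B) ∖ C| = 15.5 − 4.0179 = 11.48.

11.48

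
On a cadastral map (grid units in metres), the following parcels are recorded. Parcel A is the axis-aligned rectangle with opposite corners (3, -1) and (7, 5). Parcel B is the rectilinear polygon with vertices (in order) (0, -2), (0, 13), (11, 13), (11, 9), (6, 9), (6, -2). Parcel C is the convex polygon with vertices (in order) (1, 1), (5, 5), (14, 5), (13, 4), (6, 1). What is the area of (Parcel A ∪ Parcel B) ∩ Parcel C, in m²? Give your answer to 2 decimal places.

The region (Parcel A ∪ Parcel B) ∩ Parcel C is the polygon with vertices (7,1.429), (6,1), (1,1), (5,5), (6,5), (7,5).
By the shoelace formula its area is 15.79.

15.79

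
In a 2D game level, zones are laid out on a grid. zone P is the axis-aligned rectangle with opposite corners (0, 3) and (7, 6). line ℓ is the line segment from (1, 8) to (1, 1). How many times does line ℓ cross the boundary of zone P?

2

The segment meets the boundary at (1,3), (1,6).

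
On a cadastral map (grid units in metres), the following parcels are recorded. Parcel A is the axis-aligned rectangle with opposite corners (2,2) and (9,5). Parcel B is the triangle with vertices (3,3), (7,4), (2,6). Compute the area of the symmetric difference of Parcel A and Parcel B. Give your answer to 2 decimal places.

|Parcel A| = 21, |Parcel B| = 6.5, |Parcel A∩Parcel B| = 5.4167.
|Parcel A △ Parcel B| = |Parcel A| + |Parcel B| − 2·|Parcel A∩Parcel B| = 21 + 6.5 − 10.8333 = 16.67.

16.67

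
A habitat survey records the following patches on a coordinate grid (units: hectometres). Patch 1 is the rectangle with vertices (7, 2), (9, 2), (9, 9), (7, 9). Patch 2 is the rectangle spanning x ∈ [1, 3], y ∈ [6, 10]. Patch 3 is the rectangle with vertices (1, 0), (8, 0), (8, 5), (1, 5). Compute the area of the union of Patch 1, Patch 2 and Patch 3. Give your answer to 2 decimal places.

54.00

By inclusion–exclusion:
Individual areas: |Patch 1| = 14, |Patch 2| = 8, |Patch 3| = 35.
|Patch 1∩Patch 2| = 0 (no overlap).
|Patch 1∩Patch 3|: x∈[7,8], y∈[2,5] → 1·3 = 3.
|Patch 2∩Patch 3| = 0 (no overlap).
|Patch 1∩Patch 2∩Patch 3| = 0.
|Patch 1 ∪ Patch 2 ∪ Patch 3| = 57 − 3 + 0 = 54.00.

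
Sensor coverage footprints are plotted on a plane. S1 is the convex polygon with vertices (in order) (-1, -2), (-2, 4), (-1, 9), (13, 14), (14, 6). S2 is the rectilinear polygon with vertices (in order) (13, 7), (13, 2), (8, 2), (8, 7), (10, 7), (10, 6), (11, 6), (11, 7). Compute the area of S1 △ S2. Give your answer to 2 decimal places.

|S1| = 146.5, |S2| = 24, |S1∩S2| = 13.3333.
|S1 △ S2| = |S1| + |S2| − 2·|S1∩S2| = 146.5 + 24 − 26.6667 = 143.83.

143.83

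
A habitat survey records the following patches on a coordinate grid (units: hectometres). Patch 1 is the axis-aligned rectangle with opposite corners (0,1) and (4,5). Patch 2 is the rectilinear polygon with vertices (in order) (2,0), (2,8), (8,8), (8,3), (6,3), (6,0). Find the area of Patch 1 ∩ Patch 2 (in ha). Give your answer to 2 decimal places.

The intersection is the polygon with vertices (4,5), (4,1), (2,1), (2,5).
By the shoelace formula its area is 8.00.

8.00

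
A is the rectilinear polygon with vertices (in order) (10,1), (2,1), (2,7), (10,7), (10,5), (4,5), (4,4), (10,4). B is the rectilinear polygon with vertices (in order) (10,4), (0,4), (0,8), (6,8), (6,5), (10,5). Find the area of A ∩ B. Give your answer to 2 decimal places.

10.00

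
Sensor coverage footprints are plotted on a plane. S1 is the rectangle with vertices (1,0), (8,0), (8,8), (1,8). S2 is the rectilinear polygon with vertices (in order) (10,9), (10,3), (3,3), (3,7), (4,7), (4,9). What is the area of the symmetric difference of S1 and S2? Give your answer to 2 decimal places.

48.00

|S1| = 56, |S2| = 40, |S1∩S2| = 24.
|S1 △ S2| = |S1| + |S2| − 2·|S1∩S2| = 56 + 40 − 48 = 48.00.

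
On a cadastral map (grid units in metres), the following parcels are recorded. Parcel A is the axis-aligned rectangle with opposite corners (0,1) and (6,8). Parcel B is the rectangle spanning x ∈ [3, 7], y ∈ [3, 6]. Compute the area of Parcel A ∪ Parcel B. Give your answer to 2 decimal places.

By inclusion–exclusion:
Individual areas: |Parcel A| = 42, |Parcel B| = 12.
|Parcel A∩Parcel B|: x∈[3,6], y∈[3,6] → 3·3 = 9.
|Parcel A ∪ Parcel B| = 54 − 9 = 45.00.

45.00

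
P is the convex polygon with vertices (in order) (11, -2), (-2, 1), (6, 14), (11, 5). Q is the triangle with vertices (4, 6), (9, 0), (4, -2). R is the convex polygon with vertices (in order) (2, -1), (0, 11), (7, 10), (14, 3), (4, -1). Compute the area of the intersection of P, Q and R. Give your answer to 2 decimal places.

The intersection is the polygon with vertices (4,6), (8.375,0.75), (4.976,-0.61), (4,-0.385).
By the shoelace formula its area is 15.01.

15.01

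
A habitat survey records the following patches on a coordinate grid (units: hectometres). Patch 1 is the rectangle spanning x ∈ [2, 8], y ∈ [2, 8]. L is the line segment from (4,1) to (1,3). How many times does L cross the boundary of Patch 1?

The segment meets the boundary at (2,2.333), (2.5,2).

2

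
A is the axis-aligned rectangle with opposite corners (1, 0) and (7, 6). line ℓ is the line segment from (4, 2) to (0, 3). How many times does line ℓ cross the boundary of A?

The segment meets the boundary at (1,2.75).

1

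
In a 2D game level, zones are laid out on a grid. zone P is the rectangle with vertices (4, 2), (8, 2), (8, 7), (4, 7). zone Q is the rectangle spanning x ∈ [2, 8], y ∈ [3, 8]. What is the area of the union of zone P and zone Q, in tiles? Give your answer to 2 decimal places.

By inclusion–exclusion:
Individual areas: |zone P| = 20, |zone Q| = 30.
|zone P∩zone Q|: x∈[4,8], y∈[3,7] → 4·4 = 16.
|zone P ∪ zone Q| = 50 − 16 = 34.00.

34.00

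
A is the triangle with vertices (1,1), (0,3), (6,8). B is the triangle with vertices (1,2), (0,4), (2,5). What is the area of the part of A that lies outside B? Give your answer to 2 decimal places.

|A| = 8.5, |A∩B| = 1.3688.
|A ∖ B| = |A| − |A∩B| = 8.5 − 1.3688 = 7.13.

7.13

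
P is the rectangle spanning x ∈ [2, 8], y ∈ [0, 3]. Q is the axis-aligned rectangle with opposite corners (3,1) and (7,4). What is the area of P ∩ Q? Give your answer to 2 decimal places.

|P∩Q|: x∈[3,7], y∈[1,3] → 4·2 = 8.

8.00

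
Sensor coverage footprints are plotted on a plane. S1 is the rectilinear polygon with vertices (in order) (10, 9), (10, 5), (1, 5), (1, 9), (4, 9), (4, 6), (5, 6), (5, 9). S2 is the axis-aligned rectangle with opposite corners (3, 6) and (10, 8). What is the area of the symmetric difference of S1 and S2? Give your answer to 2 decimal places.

|S1| = 33, |S2| = 14, |S1∩S2| = 12.
|S1 △ S2| = |S1| + |S2| − 2·|S1∩S2| = 33 + 14 − 24 = 23.00.

23.00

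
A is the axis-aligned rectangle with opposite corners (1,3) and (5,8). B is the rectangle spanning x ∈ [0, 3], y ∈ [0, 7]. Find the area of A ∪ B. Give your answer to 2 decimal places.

By inclusion–exclusion:
Individual areas: |A| = 20, |B| = 21.
|A∩B|: x∈[1,3], y∈[3,7] → 2·4 = 8.
|A ∪ B| = 41 − 8 = 33.00.

33.00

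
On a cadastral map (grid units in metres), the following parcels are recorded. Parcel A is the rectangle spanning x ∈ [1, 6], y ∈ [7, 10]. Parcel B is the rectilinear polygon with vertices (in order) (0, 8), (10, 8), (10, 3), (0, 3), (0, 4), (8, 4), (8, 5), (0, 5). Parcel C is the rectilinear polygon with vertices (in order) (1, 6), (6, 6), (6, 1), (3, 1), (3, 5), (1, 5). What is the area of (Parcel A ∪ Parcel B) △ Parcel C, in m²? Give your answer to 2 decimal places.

|Parcel A ∪ Parcel B| = 52.
|(Parcel A ∪ Parcel B) ∩ Parcel C| = 8.
|(Parcel A ∪ Parcel B) △ Parcel C| = 52 + 17 − 16 = 53.00.

53.00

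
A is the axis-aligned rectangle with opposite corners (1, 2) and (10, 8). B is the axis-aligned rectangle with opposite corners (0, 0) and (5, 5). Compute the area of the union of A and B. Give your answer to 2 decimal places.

67.00

By inclusion–exclusion:
Individual areas: |A| = 54, |B| = 25.
|A∩B|: x∈[1,5], y∈[2,5] → 4·3 = 12.
|A ∪ B| = 79 − 12 = 67.00.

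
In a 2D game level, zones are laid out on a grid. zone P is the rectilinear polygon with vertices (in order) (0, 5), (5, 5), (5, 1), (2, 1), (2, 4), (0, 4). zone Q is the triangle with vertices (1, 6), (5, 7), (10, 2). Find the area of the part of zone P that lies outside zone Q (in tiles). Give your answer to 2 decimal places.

13.32

|zone P| = 14, |zone P∩zone Q| = 0.6806.
|zone P ∖ zone Q| = |zone P| − |zone P∩zone Q| = 14 − 0.6806 = 13.32.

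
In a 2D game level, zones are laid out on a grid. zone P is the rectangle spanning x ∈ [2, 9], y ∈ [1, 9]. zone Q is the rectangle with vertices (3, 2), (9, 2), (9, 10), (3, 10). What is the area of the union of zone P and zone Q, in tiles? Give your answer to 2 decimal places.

62.00

By inclusion–exclusion:
Individual areas: |zone P| = 56, |zone Q| = 48.
|zone P∩zone Q|: x∈[3,9], y∈[2,9] → 6·7 = 42.
|zone P ∪ zone Q| = 104 − 42 = 62.00.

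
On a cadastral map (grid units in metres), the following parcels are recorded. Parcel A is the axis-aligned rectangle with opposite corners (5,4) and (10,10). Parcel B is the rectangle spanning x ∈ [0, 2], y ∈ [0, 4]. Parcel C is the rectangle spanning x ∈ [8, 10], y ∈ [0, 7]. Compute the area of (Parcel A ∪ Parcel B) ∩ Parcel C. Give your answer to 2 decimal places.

6.00

The region (Parcel A ∪ Parcel B) ∩ Parcel C is the polygon with vertices (10,4), (8,4), (8,7), (10,7).
By the shoelace formula its area is 6.00.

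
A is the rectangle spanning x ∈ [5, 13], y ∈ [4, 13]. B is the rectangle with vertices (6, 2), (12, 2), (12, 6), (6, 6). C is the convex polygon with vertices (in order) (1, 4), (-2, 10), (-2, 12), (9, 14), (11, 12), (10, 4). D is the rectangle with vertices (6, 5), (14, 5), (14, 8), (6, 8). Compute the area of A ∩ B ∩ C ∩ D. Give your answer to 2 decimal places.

4.19

The intersection is the polygon with vertices (10.25,6), (10.125,5), (6,5), (6,6).
By the shoelace formula its area is 4.19.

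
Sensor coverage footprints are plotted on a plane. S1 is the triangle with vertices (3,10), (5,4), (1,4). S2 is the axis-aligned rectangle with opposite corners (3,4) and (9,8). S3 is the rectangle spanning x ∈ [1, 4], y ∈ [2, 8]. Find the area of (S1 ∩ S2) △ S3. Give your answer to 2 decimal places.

15.67

|S1 ∩ S2| = 5.3333.
|(S1 ∩ S2) ∩ S3| = 3.8333.
|(S1 ∩ S2) △ S3| = 5.3333 + 18 − 7.6667 = 15.67.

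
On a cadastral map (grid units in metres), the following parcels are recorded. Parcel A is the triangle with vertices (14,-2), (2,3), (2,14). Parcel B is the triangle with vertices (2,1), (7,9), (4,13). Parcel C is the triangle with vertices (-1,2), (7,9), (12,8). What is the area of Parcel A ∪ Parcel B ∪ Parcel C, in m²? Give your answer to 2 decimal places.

By inclusion–exclusion:
Individual areas: |Parcel A| = 66, |Parcel B| = 22, |Parcel C| = 21.5.
|Parcel A∩Parcel B| = 16.604.
|Parcel A∩Parcel C| = 11.4914.
|Parcel B∩Parcel C| = 5.7964.
|Parcel A∩Parcel B∩Parcel C| = 5.641.
|Parcel A ∪ Parcel B ∪ Parcel C| = 109.5 − 33.8919 + 5.641 = 81.25.

81.25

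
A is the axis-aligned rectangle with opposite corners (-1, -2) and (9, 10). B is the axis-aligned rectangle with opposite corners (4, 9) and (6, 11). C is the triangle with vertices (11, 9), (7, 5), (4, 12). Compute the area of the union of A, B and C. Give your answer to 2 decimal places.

By inclusion–exclusion:
Individual areas: |A| = 120, |B| = 4, |C| = 20.
|A∩B|: x∈[4,6], y∈[9,10] → 2·1 = 2.
|A∩C| = 13.3333.
|B∩C| = 2.2857.
|A∩B∩C| = 0.9286.
|A ∪ B ∪ C| = 144 − 17.619 + 0.9286 = 127.31.

127.31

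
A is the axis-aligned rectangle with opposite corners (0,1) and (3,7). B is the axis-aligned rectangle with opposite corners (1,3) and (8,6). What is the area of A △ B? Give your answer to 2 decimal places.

|A∩B|: x∈[1,3], y∈[3,6] → 2·3 = 6.
|A △ B| = |A| + |B| − 2·|A∩B| = 18 + 21 − 12 = 27.00.

27.00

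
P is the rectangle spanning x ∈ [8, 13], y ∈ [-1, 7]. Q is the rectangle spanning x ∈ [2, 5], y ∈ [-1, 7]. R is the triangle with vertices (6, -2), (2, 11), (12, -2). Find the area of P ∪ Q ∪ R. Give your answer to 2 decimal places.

By inclusion–exclusion:
Individual areas: |P| = 40, |Q| = 24, |R| = 39.
|P∩Q| = 0 (no overlap).
|P∩R| = 6.7846.
|Q∩R| = 5.0865.
|P∩Q∩R| = 0.
|P ∪ Q ∪ R| = 103 − 11.8712 + 0 = 91.13.

91.13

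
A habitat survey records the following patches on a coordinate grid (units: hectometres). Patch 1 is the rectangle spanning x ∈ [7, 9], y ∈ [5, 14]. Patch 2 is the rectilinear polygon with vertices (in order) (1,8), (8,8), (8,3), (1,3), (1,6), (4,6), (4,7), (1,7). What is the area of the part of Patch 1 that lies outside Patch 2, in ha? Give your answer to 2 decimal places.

|Patch 1| = 18, |Patch 1∩Patch 2| = 3.
|Patch 1 ∖ Patch 2| = |Patch 1| − |Patch 1∩Patch 2| = 18 − 3 = 15.00.

15.00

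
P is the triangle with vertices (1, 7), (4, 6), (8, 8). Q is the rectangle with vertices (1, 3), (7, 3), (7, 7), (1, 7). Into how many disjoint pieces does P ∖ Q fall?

P ∖ Q is a single connected region.

1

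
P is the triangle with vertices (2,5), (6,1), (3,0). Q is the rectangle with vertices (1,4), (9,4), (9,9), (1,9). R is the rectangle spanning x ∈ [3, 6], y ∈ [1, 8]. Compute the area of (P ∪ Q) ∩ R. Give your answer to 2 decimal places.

|P ∪ Q| = 47.6.
|(P ∪ Q) ∩ R| = 16.50.

16.50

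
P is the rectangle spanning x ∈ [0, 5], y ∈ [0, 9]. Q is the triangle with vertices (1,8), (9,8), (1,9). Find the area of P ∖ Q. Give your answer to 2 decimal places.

|P| = 45, |P∩Q| = 3.
|P ∖ Q| = |P| − |P∩Q| = 45 − 3 = 42.00.

42.00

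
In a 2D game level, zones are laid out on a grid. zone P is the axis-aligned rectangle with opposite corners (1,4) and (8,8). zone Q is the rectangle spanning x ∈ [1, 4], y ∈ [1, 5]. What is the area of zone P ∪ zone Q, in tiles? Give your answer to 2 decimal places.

37.00

By inclusion–exclusion:
Individual areas: |zone P| = 28, |zone Q| = 12.
|zone P∩zone Q|: x∈[1,4], y∈[4,5] → 3·1 = 3.
|zone P ∪ zone Q| = 40 − 3 = 37.00.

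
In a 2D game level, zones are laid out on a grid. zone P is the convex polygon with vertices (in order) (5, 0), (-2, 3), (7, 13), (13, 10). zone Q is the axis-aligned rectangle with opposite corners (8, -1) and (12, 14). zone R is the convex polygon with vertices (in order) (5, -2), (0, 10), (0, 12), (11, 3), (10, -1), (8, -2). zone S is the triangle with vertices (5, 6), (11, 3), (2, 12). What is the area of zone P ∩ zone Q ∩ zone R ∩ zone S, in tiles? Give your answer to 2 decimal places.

The intersection is the polygon with vertices (8,5.455), (8.824,4.78), (8.429,4.286), (8,4.5).
By the shoelace formula its area is 0.54.

0.54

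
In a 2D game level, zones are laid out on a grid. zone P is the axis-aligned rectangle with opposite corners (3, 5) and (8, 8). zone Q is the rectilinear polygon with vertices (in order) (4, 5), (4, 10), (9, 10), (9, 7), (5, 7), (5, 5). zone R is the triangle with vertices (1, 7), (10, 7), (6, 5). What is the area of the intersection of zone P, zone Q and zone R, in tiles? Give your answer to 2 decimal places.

1.40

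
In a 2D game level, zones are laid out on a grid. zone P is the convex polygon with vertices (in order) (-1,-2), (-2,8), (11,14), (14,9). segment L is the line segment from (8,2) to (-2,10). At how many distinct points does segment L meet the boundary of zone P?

The segment meets the boundary at (-0.415,8.732), (6.304,3.357).

2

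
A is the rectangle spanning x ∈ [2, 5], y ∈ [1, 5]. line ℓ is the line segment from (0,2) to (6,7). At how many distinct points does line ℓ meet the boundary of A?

The segment meets the boundary at (3.6,5), (2,3.667).

2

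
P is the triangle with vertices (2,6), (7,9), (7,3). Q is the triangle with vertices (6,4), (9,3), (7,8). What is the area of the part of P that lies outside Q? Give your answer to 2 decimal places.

|P| = 15, |P∩Q| = 2.1667.
|P ∖ Q| = |P| − |P∩Q| = 15 − 2.1667 = 12.83.

12.83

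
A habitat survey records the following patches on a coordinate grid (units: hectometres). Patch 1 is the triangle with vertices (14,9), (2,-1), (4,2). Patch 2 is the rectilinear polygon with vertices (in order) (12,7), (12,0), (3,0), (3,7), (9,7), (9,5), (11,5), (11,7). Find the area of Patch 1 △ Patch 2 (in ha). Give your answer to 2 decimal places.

54.71

|Patch 1| = 8, |Patch 2| = 59, |Patch 1∩Patch 2| = 6.1429.
|Patch 1 △ Patch 2| = |Patch 1| + |Patch 2| − 2·|Patch 1∩Patch 2| = 8 + 59 − 12.2857 = 54.71.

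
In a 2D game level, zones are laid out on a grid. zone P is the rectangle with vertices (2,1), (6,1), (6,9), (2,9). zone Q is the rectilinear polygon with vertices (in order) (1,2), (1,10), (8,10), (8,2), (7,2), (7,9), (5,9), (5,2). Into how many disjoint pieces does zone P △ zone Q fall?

zone P △ zone Q is a single connected region.

1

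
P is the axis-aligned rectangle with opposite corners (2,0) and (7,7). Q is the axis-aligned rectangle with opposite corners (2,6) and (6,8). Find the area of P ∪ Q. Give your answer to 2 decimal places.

39.00

By inclusion–exclusion:
Individual areas: |P| = 35, |Q| = 8.
|P∩Q|: x∈[2,6], y∈[6,7] → 4·1 = 4.
|P ∪ Q| = 43 − 4 = 39.00.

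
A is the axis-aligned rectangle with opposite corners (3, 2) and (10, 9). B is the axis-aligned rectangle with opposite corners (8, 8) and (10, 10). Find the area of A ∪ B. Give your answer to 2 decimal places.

By inclusion–exclusion:
Individual areas: |A| = 49, |B| = 4.
|A∩B|: x∈[8,10], y∈[8,9] → 2·1 = 2.
|A ∪ B| = 53 − 2 = 51.00.

51.00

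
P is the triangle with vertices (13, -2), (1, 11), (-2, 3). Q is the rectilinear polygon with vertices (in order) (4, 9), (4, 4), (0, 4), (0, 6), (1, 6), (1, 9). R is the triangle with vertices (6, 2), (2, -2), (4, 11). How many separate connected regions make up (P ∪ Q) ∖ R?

2

(P ∪ Q) ∖ R splits into 2 disjoint pieces (area 21.2957, area 30.8368).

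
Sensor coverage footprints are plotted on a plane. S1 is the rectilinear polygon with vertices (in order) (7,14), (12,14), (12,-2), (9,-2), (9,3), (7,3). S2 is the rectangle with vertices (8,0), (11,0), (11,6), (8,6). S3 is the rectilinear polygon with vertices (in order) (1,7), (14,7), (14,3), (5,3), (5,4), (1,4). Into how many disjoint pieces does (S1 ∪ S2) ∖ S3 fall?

(S1 ∪ S2) ∖ S3 splits into 2 disjoint pieces (area 35, area 18).

2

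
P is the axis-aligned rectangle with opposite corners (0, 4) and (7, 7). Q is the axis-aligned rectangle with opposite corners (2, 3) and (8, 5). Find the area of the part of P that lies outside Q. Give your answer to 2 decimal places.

|P∩Q|: x∈[2,7], y∈[4,5] → 5·1 = 5.
|P| = 21.
|P ∖ Q| = |P| − |P∩Q| = 21 − 5 = 16.00.

16.00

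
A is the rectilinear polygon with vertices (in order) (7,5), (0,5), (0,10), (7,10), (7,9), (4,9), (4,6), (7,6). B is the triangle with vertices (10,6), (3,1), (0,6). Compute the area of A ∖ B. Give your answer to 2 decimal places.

|A| = 26, |A∩B| = 6.7.
|A ∖ B| = |A| − |A∩B| = 26 − 6.7 = 19.30.

19.30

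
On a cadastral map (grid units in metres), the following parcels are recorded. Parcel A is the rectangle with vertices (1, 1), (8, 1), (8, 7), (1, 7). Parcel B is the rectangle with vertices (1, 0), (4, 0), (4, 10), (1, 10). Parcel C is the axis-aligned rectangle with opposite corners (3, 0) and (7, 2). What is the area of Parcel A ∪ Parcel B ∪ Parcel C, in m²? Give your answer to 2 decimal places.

57.00

By inclusion–exclusion:
Individual areas: |Parcel A| = 42, |Parcel B| = 30, |Parcel C| = 8.
|Parcel A∩Parcel B|: x∈[1,4], y∈[1,7] → 3·6 = 18.
|Parcel A∩Parcel C|: x∈[3,7], y∈[1,2] → 4·1 = 4.
|Parcel B∩Parcel C|: x∈[3,4], y∈[0,2] → 1·2 = 2.
|Parcel A∩Parcel B∩Parcel C| = 1.
|Parcel A ∪ Parcel B ∪ Parcel C| = 80 − 24 + 1 = 57.00.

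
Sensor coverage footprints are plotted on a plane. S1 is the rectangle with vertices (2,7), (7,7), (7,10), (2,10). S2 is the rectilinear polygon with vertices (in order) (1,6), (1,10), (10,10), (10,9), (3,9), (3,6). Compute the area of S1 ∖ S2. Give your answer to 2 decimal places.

8.00

|S1| = 15, |S1∩S2| = 7.
|S1 ∖ S2| = |S1| − |S1∩S2| = 15 − 7 = 8.00.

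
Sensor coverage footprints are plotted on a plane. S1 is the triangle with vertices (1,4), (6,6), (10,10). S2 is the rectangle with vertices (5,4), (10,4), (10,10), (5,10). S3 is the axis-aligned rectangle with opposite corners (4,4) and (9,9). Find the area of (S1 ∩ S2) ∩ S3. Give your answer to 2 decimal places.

The region (S1 ∩ S2) ∩ S3 is the polygon with vertices (5,5.6), (5,6.667), (8.5,9), (9,9), (6,6).
By the shoelace formula its area is 3.62.

3.62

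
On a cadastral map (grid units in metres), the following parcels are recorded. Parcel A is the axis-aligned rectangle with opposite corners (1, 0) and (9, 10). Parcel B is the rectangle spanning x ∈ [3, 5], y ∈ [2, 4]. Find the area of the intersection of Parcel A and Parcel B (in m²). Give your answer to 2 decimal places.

4.00

|Parcel A∩Parcel B|: x∈[3,5], y∈[2,4] → 2·2 = 4.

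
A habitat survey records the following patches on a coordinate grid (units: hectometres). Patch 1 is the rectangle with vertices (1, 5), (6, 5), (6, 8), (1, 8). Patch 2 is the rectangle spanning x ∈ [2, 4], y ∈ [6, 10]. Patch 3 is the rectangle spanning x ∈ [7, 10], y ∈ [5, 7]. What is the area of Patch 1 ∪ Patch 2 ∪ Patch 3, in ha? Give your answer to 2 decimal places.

25.00

By inclusion–exclusion:
Individual areas: |Patch 1| = 15, |Patch 2| = 8, |Patch 3| = 6.
|Patch 1∩Patch 2|: x∈[2,4], y∈[6,8] → 2·2 = 4.
|Patch 1∩Patch 3| = 0 (no overlap).
|Patch 2∩Patch 3| = 0 (no overlap).
|Patch 1∩Patch 2∩Patch 3| = 0.
|Patch 1 ∪ Patch 2 ∪ Patch 3| = 29 − 4 + 0 = 25.00.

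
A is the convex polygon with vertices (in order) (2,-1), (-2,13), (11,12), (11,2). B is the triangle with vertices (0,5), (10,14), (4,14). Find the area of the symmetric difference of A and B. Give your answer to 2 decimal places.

124.49

|A| = 134, |B| = 27, |A∩B| = 18.2533.
|A △ B| = |A| + |B| − 2·|A∩B| = 134 + 27 − 36.5065 = 124.49.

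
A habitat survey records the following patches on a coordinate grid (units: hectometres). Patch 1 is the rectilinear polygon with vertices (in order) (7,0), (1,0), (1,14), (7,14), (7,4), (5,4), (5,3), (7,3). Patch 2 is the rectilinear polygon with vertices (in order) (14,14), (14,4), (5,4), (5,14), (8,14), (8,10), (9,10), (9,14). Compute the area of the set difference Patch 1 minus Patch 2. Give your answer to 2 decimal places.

|Patch 1| = 82, |Patch 1∩Patch 2| = 20.
|Patch 1 ∖ Patch 2| = |Patch 1| − |Patch 1∩Patch 2| = 82 − 20 = 62.00.

62.00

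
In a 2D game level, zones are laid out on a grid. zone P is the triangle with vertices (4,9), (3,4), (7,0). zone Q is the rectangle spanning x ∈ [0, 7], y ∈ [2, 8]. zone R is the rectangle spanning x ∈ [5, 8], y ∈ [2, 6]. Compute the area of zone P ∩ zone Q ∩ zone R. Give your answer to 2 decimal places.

2.67

The intersection is the polygon with vertices (6.333,2), (5,2), (5,6).
By the shoelace formula its area is 2.67.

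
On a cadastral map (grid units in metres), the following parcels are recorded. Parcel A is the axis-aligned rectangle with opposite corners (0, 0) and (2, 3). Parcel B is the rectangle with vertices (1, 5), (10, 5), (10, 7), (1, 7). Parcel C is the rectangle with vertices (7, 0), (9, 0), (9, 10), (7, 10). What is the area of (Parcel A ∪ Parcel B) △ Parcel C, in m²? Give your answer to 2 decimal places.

36.00

|Parcel A ∪ Parcel B| = 24.
|(Parcel A ∪ Parcel B) ∩ Parcel C| = 4.
|(Parcel A ∪ Parcel B) △ Parcel C| = 24 + 20 − 8 = 36.00.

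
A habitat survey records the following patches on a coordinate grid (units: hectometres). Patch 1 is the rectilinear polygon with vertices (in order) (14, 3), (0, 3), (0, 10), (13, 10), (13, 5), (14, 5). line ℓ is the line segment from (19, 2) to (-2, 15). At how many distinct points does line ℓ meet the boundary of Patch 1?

2

The segment meets the boundary at (6.077,10), (13,5.714).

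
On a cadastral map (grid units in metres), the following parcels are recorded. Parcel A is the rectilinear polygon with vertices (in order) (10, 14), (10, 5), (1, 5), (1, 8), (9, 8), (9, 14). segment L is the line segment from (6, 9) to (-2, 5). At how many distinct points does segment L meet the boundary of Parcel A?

The segment meets the boundary at (1,6.5), (4,8).

2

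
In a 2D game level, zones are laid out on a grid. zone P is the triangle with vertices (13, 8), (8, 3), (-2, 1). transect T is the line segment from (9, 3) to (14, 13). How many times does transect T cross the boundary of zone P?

The segment meets the boundary at (11.043,7.087), (10,5).

2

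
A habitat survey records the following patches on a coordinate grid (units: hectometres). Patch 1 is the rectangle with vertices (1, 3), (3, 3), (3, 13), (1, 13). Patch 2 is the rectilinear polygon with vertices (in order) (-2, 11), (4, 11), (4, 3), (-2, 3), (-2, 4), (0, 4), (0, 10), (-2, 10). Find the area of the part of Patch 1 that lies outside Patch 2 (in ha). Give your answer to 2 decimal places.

4.00

|Patch 1| = 20, |Patch 1∩Patch 2| = 16.
|Patch 1 ∖ Patch 2| = |Patch 1| − |Patch 1∩Patch 2| = 20 − 16 = 4.00.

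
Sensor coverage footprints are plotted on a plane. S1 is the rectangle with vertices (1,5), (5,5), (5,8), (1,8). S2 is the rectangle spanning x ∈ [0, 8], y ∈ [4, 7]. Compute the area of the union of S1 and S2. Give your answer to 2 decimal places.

By inclusion–exclusion:
Individual areas: |S1| = 12, |S2| = 24.
|S1∩S2|: x∈[1,5], y∈[5,7] → 4·2 = 8.
|S1 ∪ S2| = 36 − 8 = 28.00.

28.00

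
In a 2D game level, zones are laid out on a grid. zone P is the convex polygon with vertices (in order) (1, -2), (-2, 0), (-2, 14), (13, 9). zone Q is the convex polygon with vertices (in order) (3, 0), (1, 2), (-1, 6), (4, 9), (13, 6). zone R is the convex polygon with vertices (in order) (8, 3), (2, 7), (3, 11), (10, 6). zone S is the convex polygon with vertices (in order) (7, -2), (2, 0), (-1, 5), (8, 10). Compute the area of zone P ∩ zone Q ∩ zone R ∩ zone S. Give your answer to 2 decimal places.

The intersection is the polygon with vertices (7.375,7.875), (7.798,7.573), (7.496,3.955), (7.105,3.596), (2.273,6.818), (5.375,8.542).
By the shoelace formula its area is 15.13.

15.13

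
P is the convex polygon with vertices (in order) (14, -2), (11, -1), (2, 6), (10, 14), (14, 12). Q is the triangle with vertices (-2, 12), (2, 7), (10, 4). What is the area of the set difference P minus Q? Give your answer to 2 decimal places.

107.64

|P| = 114, |P∩Q| = 6.3636.
|P ∖ Q| = |P| − |P∩Q| = 114 − 6.3636 = 107.64.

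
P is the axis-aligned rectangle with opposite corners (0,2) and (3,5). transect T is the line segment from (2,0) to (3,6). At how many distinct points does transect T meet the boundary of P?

2

The segment meets the boundary at (2.833,5), (2.333,2).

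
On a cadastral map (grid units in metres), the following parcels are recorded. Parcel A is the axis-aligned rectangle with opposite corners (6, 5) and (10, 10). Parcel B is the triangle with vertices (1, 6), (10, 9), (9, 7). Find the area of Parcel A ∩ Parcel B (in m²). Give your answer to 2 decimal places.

The intersection is the polygon with vertices (6,7.667), (10,9), (9,7), (6,6.625).
By the shoelace formula its area is 4.90.

4.90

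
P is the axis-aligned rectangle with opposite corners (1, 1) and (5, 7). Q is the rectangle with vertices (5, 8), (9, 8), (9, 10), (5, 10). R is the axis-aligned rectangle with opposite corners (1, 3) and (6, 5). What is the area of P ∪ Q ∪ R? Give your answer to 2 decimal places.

34.00

By inclusion–exclusion:
Individual areas: |P| = 24, |Q| = 8, |R| = 10.
|P∩Q| = 0 (no overlap).
|P∩R|: x∈[1,5], y∈[3,5] → 4·2 = 8.
|Q∩R| = 0 (no overlap).
|P∩Q∩R| = 0.
|P ∪ Q ∪ R| = 42 − 8 + 0 = 34.00.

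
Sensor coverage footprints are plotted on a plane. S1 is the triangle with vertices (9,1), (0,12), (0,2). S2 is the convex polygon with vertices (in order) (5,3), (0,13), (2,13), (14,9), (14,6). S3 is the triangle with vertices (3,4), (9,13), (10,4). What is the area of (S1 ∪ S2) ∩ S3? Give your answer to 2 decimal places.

The region (S1 ∪ S2) ∩ S3 is the polygon with vertices (9.269,10.577), (9.929,4.643), (8,4), (3,4), (7.727,11.091).
By the shoelace formula its area is 29.06.

29.06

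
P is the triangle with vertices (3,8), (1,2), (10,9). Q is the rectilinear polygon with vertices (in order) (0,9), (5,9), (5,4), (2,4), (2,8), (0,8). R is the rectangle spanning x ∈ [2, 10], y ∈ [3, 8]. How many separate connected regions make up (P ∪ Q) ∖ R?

(P ∪ Q) ∖ R splits into 2 disjoint pieces (area 1.1429, area 7.5714).

2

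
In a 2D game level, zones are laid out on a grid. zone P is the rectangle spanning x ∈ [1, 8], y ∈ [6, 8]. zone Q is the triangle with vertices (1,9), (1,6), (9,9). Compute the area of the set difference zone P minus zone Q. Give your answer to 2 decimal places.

8.67

|zone P| = 14, |zone P∩zone Q| = 5.3333.
|zone P ∖ zone Q| = |zone P| − |zone P∩zone Q| = 14 − 5.3333 = 8.67.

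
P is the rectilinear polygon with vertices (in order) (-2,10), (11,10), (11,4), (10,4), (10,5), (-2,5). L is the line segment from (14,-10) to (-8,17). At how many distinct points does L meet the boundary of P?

2

The segment meets the boundary at (-2,9.636), (1.778,5).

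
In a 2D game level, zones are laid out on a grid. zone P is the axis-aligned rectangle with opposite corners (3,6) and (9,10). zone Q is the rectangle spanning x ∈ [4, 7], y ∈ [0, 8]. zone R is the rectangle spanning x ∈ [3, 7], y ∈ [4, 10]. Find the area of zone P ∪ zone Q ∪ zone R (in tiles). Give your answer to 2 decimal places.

44.00

By inclusion–exclusion:
Individual areas: |zone P| = 24, |zone Q| = 24, |zone R| = 24.
|zone P∩zone Q|: x∈[4,7], y∈[6,8] → 3·2 = 6.
|zone P∩zone R|: x∈[3,7], y∈[6,10] → 4·4 = 16.
|zone Q∩zone R|: x∈[4,7], y∈[4,8] → 3·4 = 12.
|zone P∩zone Q∩zone R| = 6.
|zone P ∪ zone Q ∪ zone R| = 72 − 34 + 6 = 44.00.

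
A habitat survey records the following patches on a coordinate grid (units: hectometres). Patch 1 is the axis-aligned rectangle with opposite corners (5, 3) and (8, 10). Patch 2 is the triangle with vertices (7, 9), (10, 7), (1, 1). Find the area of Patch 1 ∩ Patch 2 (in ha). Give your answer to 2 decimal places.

The intersection is the polygon with vertices (8,5.667), (5,3.667), (5,6.333), (7,9), (8,8.333).
By the shoelace formula its area is 10.00.

10.00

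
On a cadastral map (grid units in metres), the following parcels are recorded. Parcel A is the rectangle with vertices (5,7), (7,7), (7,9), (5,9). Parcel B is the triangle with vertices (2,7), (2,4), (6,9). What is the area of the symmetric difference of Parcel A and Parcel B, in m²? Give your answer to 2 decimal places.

|Parcel A| = 4, |Parcel B| = 6, |Parcel A∩Parcel B| = 0.375.
|Parcel A △ Parcel B| = |Parcel A| + |Parcel B| − 2·|Parcel A∩Parcel B| = 4 + 6 − 0.75 = 9.25.

9.25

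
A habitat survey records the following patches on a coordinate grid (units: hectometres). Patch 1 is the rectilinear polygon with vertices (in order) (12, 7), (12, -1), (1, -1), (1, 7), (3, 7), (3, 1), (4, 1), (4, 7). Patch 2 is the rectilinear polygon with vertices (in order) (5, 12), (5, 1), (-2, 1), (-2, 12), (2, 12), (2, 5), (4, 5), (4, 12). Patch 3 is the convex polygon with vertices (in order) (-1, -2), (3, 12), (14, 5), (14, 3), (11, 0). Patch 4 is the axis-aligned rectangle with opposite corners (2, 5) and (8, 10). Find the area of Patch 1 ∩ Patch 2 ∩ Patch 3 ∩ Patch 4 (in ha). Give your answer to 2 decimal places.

2.00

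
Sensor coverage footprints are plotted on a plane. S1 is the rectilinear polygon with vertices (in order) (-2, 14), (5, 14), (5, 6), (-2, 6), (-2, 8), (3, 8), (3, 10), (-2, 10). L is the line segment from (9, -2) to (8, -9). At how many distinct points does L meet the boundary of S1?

0

The segment lies entirely outside S1 and never meets its boundary.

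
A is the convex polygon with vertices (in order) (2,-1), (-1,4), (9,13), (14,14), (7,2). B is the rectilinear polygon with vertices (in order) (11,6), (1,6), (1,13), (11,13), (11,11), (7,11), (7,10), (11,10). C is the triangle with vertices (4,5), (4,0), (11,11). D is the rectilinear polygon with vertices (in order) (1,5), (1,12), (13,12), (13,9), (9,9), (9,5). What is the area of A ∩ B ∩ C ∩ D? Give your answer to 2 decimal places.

5.95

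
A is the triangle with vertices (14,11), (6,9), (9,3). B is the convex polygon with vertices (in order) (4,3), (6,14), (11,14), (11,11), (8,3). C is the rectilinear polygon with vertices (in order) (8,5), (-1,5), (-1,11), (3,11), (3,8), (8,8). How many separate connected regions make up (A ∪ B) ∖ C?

1

(A ∪ B) ∖ C is a single connected region.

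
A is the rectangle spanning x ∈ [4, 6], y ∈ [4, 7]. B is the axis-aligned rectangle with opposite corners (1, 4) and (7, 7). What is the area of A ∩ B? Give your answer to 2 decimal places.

6.00

|A∩B|: x∈[4,6], y∈[4,7] → 2·3 = 6.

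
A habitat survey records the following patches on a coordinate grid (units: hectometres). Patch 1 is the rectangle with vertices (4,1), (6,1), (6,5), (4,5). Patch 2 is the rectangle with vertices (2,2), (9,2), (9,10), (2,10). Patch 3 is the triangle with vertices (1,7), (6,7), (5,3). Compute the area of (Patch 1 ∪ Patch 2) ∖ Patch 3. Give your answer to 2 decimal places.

48.50

|Patch 1 ∪ Patch 2| = 58.
|(Patch 1 ∪ Patch 2) ∩ Patch 3| = 9.5.
|(Patch 1 ∪ Patch 2) ∖ Patch 3| = 58 − 9.5 = 48.50.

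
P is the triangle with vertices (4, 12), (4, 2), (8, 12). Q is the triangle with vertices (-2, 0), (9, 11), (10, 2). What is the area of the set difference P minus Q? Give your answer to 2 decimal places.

14.67

|P| = 20, |P∩Q| = 5.3333.
|P ∖ Q| = |P| − |P∩Q| = 20 − 5.3333 = 14.67.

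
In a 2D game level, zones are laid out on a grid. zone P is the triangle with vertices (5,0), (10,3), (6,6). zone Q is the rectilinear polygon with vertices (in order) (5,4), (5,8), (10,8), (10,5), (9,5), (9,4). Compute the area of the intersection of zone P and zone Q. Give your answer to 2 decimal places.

The intersection is the polygon with vertices (6,6), (8.667,4), (5.667,4).
By the shoelace formula its area is 3.00.

3.00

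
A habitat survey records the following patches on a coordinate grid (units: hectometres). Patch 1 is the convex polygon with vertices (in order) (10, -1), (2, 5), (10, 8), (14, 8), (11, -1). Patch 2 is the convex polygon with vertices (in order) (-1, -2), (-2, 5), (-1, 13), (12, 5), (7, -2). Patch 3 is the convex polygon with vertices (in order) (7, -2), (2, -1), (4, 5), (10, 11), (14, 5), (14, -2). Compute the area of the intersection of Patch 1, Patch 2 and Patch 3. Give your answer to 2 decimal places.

The intersection is the polygon with vertices (8.214,7.33), (12,5), (8.512,0.116), (3.6,3.8), (4,5), (5.2,6.2).
By the shoelace formula its area is 33.67.

33.67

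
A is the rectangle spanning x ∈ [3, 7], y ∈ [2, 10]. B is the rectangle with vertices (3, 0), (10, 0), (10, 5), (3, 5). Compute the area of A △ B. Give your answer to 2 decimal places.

43.00

|A∩B|: x∈[3,7], y∈[2,5] → 4·3 = 12.
|A △ B| = |A| + |B| − 2·|A∩B| = 32 + 35 − 24 = 43.00.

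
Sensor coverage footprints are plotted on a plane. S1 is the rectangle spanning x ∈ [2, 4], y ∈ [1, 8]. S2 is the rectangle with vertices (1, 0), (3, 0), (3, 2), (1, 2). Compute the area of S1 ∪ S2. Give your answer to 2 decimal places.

17.00

By inclusion–exclusion:
Individual areas: |S1| = 14, |S2| = 4.
|S1∩S2|: x∈[2,3], y∈[1,2] → 1·1 = 1.
|S1 ∪ S2| = 18 − 1 = 17.00.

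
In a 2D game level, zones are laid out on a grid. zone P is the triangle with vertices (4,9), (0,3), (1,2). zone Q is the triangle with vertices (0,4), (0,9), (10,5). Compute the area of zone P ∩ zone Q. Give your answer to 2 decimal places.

The intersection is the polygon with vertices (3.158,7.737), (3.415,7.634), (1.94,4.194), (0.714,4.071).
By the shoelace formula its area is 2.61.

2.61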